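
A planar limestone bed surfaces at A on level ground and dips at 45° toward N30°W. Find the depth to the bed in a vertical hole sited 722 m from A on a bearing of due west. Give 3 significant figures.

361 m

The hole lies 60° from the dip direction, so the down-dip offset is 722 × cos 60° = 361.00 m.
Depth = down-dip offset × tan(dip) = 361.00 × tan 45° = 361.00 × 1.0000
Depth = 361.00 m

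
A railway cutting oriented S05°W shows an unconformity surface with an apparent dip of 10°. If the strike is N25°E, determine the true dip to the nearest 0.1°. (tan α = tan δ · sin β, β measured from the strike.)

27.3°

The section is 20° from the strike.
tan(true dip) = tan 10° / sin 20° = 0.5155
true dip = arctan 0.5155 = 27.27°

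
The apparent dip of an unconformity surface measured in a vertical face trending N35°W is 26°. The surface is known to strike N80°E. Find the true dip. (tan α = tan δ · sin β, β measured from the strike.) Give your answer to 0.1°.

28.3°

The section is 65° from the strike.
tan(true dip) = tan 26° / sin 65° = 0.5382
true dip = arctan 0.5382 = 28.29°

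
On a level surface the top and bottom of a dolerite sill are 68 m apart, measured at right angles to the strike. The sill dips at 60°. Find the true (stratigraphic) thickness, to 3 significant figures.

True thickness t = w · sin(dip) = 68 × sin 60°
t = 68 × 0.8660 = 58.890 m

58.9 m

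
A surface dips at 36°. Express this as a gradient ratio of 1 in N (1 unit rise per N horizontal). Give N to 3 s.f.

1 in 1.38

1 : N means tan θ = 1/N, so N = 1/tan 36° = 1/0.7265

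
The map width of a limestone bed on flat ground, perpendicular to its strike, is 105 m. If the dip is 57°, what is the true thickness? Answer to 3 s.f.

88.1 m

True thickness t = w · sin(dip) = 105 × sin 57°
t = 105 × 0.8387 = 88.060 m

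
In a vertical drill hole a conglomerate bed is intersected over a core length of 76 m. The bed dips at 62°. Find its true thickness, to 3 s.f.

35.7 m

True thickness t = h · cos(dip) = 76 × cos 62°
t = 76 × 0.4695 = 35.680 m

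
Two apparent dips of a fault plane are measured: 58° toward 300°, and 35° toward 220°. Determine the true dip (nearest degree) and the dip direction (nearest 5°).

true dip 59°, dip direction 285°

The two traces are lines in the plane: v₁ = (sin 300°·cos 58°, cos 300°·cos 58°, −sin 58°), v₂ = (sin 220°·cos 35°, cos 220°·cos 35°, −sin 35°).
The plane normal is n = v₁ × v₂ ∝ (-0.684, 0.183, 0.427).
Dip δ = arctan(|n_h|/n_z) = arctan(0.708/0.427) = 58.9°.
Dip direction = azimuth of (n_x, n_y) = atan2(-0.684, 0.183) = 285°.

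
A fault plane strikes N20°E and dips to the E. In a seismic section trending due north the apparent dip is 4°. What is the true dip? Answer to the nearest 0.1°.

11.6°

The section is 20° from the strike.
tan δ = tan α / sin β = tan 4° / sin 20° = 0.0699 / 0.3420 = 0.2045
δ = arctan(0.2045) = 11.56°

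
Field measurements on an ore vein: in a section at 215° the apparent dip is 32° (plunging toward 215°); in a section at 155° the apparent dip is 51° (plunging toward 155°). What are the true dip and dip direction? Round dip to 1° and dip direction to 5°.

Represent each trace as a vector plunging at its apparent dip toward its trend (east-north-up frame): v₁ = (-0.486, -0.695, -0.530), v₂ = (0.266, -0.570, -0.777).
n = v₁ × v₂ = (0.238, -0.519, 0.462) (taken with n_z > 0).
True dip = arccos(n_z / |n|) = arccos(0.6293) = 51.0°.
The horizontal component of n points toward azimuth atan2(n_x, n_y) = 155°, the dip direction.

true dip 51°, dip direction 155°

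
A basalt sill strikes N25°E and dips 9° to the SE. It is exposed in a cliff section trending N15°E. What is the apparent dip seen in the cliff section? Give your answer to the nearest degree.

Angle between strike (N25°E) and section (N15°E): β = 10°.
tan α = tan 9° × sin 10° = 0.1584 × 0.1736 = 0.0275
α = arctan(0.0275) = 1.58°

2°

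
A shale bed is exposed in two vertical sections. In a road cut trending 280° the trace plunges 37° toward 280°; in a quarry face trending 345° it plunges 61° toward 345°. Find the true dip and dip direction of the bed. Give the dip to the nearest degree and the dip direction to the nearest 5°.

Each apparent-dip line lies in the plane. As unit vectors (x east, y north, z up), v₁ plunges 37°→280° and v₂ plunges 61°→345°.
n = v₁ × v₂ = (-0.161, 0.612, 0.351) (taken with n_z > 0).
Dip δ = arctan(|n_h|/n_z) = arctan(0.633/0.351) = 61.0°.
The horizontal component of n points toward azimuth atan2(n_x, n_y) = 345°, the dip direction.

true dip 61°, dip direction 345°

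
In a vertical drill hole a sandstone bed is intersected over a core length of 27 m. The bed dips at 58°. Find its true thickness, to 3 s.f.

True thickness t = h · cos(dip) = 27 × cos 58°
t = 27 × 0.5299 = 14.308 m

14.3 m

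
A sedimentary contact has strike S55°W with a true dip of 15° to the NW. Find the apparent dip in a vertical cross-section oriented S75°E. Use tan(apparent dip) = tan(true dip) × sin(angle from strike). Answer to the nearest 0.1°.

The section lies 50° from the strike.
tan α = tan 15° × sin 50° = 0.2679 × 0.7660 = 0.2053
apparent dip = arctan 0.2053 = 11.60°

11.6°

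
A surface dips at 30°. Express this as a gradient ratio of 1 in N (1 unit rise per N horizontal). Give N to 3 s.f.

1 in 1.73

1 : N means tan θ = 1/N, so N = 1/tan 30° = 1/0.5774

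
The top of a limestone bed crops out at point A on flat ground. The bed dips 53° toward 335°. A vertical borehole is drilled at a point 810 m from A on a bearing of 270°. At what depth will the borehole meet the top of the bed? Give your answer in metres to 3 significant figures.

454 m

The hole lies 65° from the dip direction, so the down-dip offset is 810 × cos 65° = 342.32 m.
Depth = down-dip offset × tan(dip) = 342.32 × tan 53° = 342.32 × 1.3270
Depth = 454.28 m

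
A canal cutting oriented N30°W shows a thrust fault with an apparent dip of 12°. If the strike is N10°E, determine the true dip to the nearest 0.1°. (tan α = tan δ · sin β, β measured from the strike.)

18.3°

The section is 40° from the strike.
tan δ = tan α / sin β = tan 12° / sin 40° = 0.2126 / 0.6428 = 0.3307
true dip = arctan 0.3307 = 18.30°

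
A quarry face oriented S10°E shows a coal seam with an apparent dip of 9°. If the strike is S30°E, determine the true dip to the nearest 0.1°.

The section is 20° from the strike.
tan δ = tan α / sin β = tan 9° / sin 20° = 0.1584 / 0.3420 = 0.4631
true dip = arctan 0.4631 = 24.85°

24.8°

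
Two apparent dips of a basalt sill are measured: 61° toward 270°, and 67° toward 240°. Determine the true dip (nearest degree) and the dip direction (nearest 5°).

true dip 67°, dip direction 230°

The two traces are lines in the plane: v₁ = (sin 270°·cos 61°, cos 270°·cos 61°, −sin 61°), v₂ = (sin 240°·cos 67°, cos 240°·cos 67°, −sin 67°).
The plane normal is n = v₁ × v₂ ∝ (-0.171, -0.150, 0.095).
True dip = arccos(n_z / |n|) = arccos(0.3842) = 67.4°.
Dip direction = atan2(-0.171, -0.150) = 229° (azimuth of n's horizontal projection).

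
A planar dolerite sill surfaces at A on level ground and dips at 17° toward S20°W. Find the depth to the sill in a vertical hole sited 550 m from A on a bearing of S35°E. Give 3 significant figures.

96.4 m

The hole lies 55° from the dip direction, so the down-dip offset is 550 × cos 55° = 315.47 m.
Depth = down-dip offset × tan(dip) = 315.47 × tan 17° = 315.47 × 0.3057
Depth = 96.45 m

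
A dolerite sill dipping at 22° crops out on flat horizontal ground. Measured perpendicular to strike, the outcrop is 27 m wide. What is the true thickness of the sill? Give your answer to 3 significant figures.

10.1 m

True thickness t = w · sin(dip) = 27 × sin 22°
t = 27 × 0.3746 = 10.114 m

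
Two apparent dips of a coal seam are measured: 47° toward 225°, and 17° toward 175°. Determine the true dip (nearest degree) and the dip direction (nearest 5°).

Each apparent-dip line lies in the plane. As unit vectors (x east, y north, z up), v₁ plunges 47°→225° and v₂ plunges 17°→175°.
Cross product v₁ × v₂ gives the pole to the plane: n ∝ (-0.556, -0.202, 0.500).
tan δ = √(n_x²+n_y²)/n_z = 0.591/0.500, so δ = 49.8°.
Dip direction = atan2(-0.556, -0.202) = 250° (azimuth of n's horizontal projection).

true dip 50°, dip direction 250°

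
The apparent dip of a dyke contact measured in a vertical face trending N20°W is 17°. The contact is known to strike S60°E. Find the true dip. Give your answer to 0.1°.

25.4°

β = acute angle between strike S60°E and section N20°W = 40°.
tan(true dip) = tan 17° / sin 40° = 0.4756
true dip = arctan 0.4756 = 25.44°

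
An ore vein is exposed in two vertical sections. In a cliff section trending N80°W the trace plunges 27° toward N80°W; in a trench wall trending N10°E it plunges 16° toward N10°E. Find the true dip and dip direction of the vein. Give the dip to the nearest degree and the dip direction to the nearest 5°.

true dip 30°, dip direction 310°

Represent each trace as a vector plunging at its apparent dip toward its trend (east-north-up frame): v₁ = (-0.877, 0.155, -0.454), v₂ = (0.167, 0.947, -0.276).
Cross product v₁ × v₂ gives the pole to the plane: n ∝ (-0.387, 0.318, 0.856).
True dip = arccos(n_z / |n|) = arccos(0.8633) = 30.3°.
The horizontal component of n points toward azimuth atan2(n_x, n_y) = 309°, the dip direction.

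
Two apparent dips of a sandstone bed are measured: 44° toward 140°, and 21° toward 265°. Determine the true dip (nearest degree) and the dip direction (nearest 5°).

true dip 56°, dip direction 190°

The two traces are lines in the plane: v₁ = (sin 140°·cos 44°, cos 140°·cos 44°, −sin 44°), v₂ = (sin 265°·cos 21°, cos 265°·cos 21°, −sin 21°).
n = v₁ × v₂ = (-0.141, -0.812, 0.550) (taken with n_z > 0).
Dip δ = arctan(|n_h|/n_z) = arctan(0.824/0.550) = 56.3°.
Dip direction = azimuth of (n_x, n_y) = atan2(-0.141, -0.812) = 190°.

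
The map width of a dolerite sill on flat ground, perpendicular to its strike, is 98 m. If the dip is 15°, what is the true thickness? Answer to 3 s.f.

25.4 m

True thickness t = w · sin(dip) = 98 × sin 15°
t = 98 × 0.2588 = 25.364 m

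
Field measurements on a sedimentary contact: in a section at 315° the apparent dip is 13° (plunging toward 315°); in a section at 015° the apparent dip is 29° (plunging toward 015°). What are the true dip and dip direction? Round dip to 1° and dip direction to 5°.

Represent each trace as a vector plunging at its apparent dip toward its trend (east-north-up frame): v₁ = (-0.689, 0.689, -0.225), v₂ = (0.226, 0.845, -0.485).
n = v₁ × v₂ = (0.144, 0.385, 0.738) (taken with n_z > 0).
Dip δ = arctan(|n_h|/n_z) = arctan(0.411/0.738) = 29.1°.
Dip direction = atan2(0.144, 0.385) = 21° (azimuth of n's horizontal projection).

true dip 29°, dip direction 020°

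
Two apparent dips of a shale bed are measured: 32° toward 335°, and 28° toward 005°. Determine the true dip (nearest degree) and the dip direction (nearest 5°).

Each apparent-dip line lies in the plane. As unit vectors (x east, y north, z up), v₁ plunges 32°→335° and v₂ plunges 28°→005°.
The plane normal is n = v₁ × v₂ ∝ (-0.105, 0.209, 0.374).
True dip = arccos(n_z / |n|) = arccos(0.8479) = 32.0°.
Dip direction = atan2(-0.105, 0.209) = 333° (azimuth of n's horizontal projection).

true dip 32°, dip direction 335°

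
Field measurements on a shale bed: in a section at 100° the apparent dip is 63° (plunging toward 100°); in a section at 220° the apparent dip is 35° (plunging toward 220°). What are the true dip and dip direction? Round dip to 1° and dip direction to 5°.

true dip 70°, dip direction 145°

Represent each trace as a vector plunging at its apparent dip toward its trend (east-north-up frame): v₁ = (0.447, -0.079, -0.891), v₂ = (-0.527, -0.628, -0.574).
n = v₁ × v₂ = (0.514, -0.726, 0.322) (taken with n_z > 0).
tan δ = √(n_x²+n_y²)/n_z = 0.889/0.322, so δ = 70.1°.
Dip direction = atan2(0.514, -0.726) = 145° (azimuth of n's horizontal projection).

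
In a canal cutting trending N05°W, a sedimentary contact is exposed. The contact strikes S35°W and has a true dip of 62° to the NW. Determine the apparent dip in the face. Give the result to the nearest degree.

50°

The strike is S35°W and the section trends N05°W; the acute angle between them is β = 40°.
tan α = tan 62° × sin 40° = 1.8807 × 0.6428 = 1.2089
α = arctan(1.2089) = 50.40°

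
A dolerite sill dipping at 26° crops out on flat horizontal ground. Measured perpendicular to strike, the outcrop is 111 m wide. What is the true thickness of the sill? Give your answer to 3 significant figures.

True thickness t = w · sin(dip) = 111 × sin 26°
t = 111 × 0.4384 = 48.659 m

48.7 m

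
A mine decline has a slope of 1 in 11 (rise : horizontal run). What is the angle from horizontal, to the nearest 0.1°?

5.2°

tan θ = 1/11 = 0.0909
θ = arctan(0.0909) = 5.19°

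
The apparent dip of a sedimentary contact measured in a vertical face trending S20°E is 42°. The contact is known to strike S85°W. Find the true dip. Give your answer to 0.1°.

43.0°

The section is 75° from the strike.
tan(true dip) = tan 42° / sin 75° = 0.9322
δ = arctan(0.9322) = 42.99°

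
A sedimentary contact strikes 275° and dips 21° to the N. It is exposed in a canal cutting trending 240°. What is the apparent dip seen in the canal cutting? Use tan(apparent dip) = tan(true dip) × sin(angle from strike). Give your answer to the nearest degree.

12°

The section lies 35° from the strike.
tan α = tan 21° × sin 35° = 0.3839 × 0.5736 = 0.2202
apparent dip = arctan 0.2202 = 12.42°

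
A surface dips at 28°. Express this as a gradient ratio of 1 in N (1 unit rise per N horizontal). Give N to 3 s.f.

1 in 1.88

1 : N means tan θ = 1/N, so N = 1/tan 28° = 1/0.5317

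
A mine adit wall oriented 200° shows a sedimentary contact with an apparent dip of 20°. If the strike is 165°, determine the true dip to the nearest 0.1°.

32.4°

β = acute angle between strike 165° and section 200° = 35°.
tan(true dip) = tan 20° / sin 35° = 0.6346
δ = arctan(0.6346) = 32.40°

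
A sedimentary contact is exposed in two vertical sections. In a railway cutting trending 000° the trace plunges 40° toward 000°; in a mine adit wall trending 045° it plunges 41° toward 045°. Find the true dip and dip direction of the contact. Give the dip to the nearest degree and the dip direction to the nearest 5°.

true dip 43°, dip direction 025°

Each apparent-dip line lies in the plane. As unit vectors (x east, y north, z up), v₁ plunges 40°→000° and v₂ plunges 41°→045°.
n = v₁ × v₂ = (0.160, 0.343, 0.409) (taken with n_z > 0).
Dip δ = arctan(|n_h|/n_z) = arctan(0.378/0.409) = 42.8°.
The horizontal component of n points toward azimuth atan2(n_x, n_y) = 25°, the dip direction.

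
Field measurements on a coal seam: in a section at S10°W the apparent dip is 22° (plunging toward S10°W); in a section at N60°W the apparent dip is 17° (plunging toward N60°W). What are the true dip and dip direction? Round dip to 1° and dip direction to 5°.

true dip 32°, dip direction 240°

Represent each trace as a vector plunging at its apparent dip toward its trend (east-north-up frame): v₁ = (-0.161, -0.913, -0.375), v₂ = (-0.828, 0.478, -0.292).
n = v₁ × v₂ = (-0.446, -0.263, 0.833) (taken with n_z > 0).
tan δ = √(n_x²+n_y²)/n_z = 0.518/0.833, so δ = 31.9°.
Dip direction = atan2(-0.446, -0.263) = 239° (azimuth of n's horizontal projection).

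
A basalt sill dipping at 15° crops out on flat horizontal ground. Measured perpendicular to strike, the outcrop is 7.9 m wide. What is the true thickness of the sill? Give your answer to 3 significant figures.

2.04 m

True thickness t = w · sin(dip) = 7.9 × sin 15°
t = 7.9 × 0.2588 = 2.045 m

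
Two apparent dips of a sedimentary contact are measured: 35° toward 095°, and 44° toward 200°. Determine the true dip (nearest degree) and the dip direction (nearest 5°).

The two traces are lines in the plane: v₁ = (sin 95°·cos 35°, cos 95°·cos 35°, −sin 35°), v₂ = (sin 200°·cos 44°, cos 200°·cos 44°, −sin 44°).
n = v₁ × v₂ = (0.338, -0.708, 0.569) (taken with n_z > 0).
Dip δ = arctan(|n_h|/n_z) = arctan(0.785/0.569) = 54.0°.
Dip direction = atan2(0.338, -0.708) = 154° (azimuth of n's horizontal projection).

true dip 54°, dip direction 155°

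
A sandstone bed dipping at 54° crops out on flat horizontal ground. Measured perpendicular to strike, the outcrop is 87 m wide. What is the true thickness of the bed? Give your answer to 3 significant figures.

70.4 m

True thickness t = w · sin(dip) = 87 × sin 54°
t = 87 × 0.8090 = 70.384 m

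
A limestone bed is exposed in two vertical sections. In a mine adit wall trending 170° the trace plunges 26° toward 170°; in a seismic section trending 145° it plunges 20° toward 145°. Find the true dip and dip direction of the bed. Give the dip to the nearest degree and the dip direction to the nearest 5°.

Each apparent-dip line lies in the plane. As unit vectors (x east, y north, z up), v₁ plunges 26°→170° and v₂ plunges 20°→145°.
n = v₁ × v₂ = (-0.035, -0.183, 0.357) (taken with n_z > 0).
Dip δ = arctan(|n_h|/n_z) = arctan(0.186/0.357) = 27.5°.
The horizontal component of n points toward azimuth atan2(n_x, n_y) = 191°, the dip direction.

true dip 28°, dip direction 190°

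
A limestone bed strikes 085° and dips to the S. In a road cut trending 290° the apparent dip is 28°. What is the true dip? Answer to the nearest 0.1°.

51.5°

The section is 25° from the strike.
tan δ = tan α / sin β = tan 28° / sin 25° = 0.5317 / 0.4226 = 1.2581
true dip = arctan 1.2581 = 51.52°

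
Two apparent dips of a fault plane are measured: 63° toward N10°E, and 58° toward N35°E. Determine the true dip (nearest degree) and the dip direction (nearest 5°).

true dip 64°, dip direction 000°

The two traces are lines in the plane: v₁ = (sin 10°·cos 63°, cos 10°·cos 63°, −sin 63°), v₂ = (sin 35°·cos 58°, cos 35°·cos 58°, −sin 58°).
Cross product v₁ × v₂ gives the pole to the plane: n ∝ (-0.008, 0.204, 0.102).
True dip = arccos(n_z / |n|) = arccos(0.4459) = 63.5°.
Dip direction = atan2(-0.008, 0.204) = 358° (azimuth of n's horizontal projection).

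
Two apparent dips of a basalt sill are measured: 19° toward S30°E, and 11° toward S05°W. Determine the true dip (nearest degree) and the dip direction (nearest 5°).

true dip 21°, dip direction 125°

The two traces are lines in the plane: v₁ = (sin 150°·cos 19°, cos 150°·cos 19°, −sin 19°), v₂ = (sin 185°·cos 11°, cos 185°·cos 11°, −sin 11°).
The plane normal is n = v₁ × v₂ ∝ (0.162, -0.118, 0.532).
True dip = arccos(n_z / |n|) = arccos(0.9358) = 20.6°.
Dip direction = azimuth of (n_x, n_y) = atan2(0.162, -0.118) = 126°.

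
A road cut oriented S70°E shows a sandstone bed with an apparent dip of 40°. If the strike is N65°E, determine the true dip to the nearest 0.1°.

49.9°

The section is 45° from the strike.
tan δ = tan α / sin β = tan 40° / sin 45° = 0.8391 / 0.7071 = 1.1867
true dip = arctan 1.1867 = 49.88°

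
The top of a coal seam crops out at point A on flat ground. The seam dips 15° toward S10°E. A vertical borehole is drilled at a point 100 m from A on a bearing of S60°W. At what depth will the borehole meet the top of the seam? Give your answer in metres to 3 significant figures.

9.16 m

The hole lies 70° from the dip direction, so the down-dip offset is 100 × cos 70° = 34.20 m.
Depth = down-dip offset × tan(dip) = 34.20 × tan 15° = 34.20 × 0.2679
Depth = 9.16 m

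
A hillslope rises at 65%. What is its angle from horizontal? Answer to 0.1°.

33.0°

tan θ = 65/100 = 0.6500
θ = arctan(0.6500) = 33.02°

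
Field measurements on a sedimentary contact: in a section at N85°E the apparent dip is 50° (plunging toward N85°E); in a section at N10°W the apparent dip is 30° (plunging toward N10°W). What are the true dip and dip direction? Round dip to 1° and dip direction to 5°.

Each apparent-dip line lies in the plane. As unit vectors (x east, y north, z up), v₁ plunges 50°→N85°E and v₂ plunges 30°→N10°W.
Cross product v₁ × v₂ gives the pole to the plane: n ∝ (0.625, 0.435, 0.555).
Dip δ = arctan(|n_h|/n_z) = arctan(0.762/0.555) = 54.0°.
Dip direction = atan2(0.625, 0.435) = 55° (azimuth of n's horizontal projection).

true dip 54°, dip direction 055°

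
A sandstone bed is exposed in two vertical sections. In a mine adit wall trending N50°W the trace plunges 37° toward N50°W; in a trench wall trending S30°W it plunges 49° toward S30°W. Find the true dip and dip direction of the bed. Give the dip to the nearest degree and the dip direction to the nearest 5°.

true dip 56°, dip direction 250°

Represent each trace as a vector plunging at its apparent dip toward its trend (east-north-up frame): v₁ = (-0.612, 0.513, -0.602), v₂ = (-0.328, -0.568, -0.755).
n = v₁ × v₂ = (-0.729, -0.264, 0.516) (taken with n_z > 0).
True dip = arccos(n_z / |n|) = arccos(0.5538) = 56.4°.
The horizontal component of n points toward azimuth atan2(n_x, n_y) = 250°, the dip direction.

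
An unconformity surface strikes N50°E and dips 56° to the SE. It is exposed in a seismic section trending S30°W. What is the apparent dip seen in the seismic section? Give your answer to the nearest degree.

27°

The strike is N50°E and the section trends S30°W; the acute angle between them is β = 20°.
tan α = tan 56° × sin 20° = 1.4826 × 0.3420 = 0.5071
α = arctan(0.5071) = 26.89°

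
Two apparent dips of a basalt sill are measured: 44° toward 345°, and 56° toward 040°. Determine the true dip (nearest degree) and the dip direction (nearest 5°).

true dip 56°, dip direction 035°

The two traces are lines in the plane: v₁ = (sin 345°·cos 44°, cos 345°·cos 44°, −sin 44°), v₂ = (sin 40°·cos 56°, cos 40°·cos 56°, −sin 56°).
n = v₁ × v₂ = (0.278, 0.404, 0.330) (taken with n_z > 0).
True dip = arccos(n_z / |n|) = arccos(0.5575) = 56.1°.
Dip direction = azimuth of (n_x, n_y) = atan2(0.278, 0.404) = 35°.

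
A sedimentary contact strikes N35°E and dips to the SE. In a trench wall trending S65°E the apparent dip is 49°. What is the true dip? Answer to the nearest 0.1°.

The section is 80° from the strike.
tan(true dip) = tan 49° / sin 80° = 1.1681
true dip = arctan 1.1681 = 49.43°

49.4°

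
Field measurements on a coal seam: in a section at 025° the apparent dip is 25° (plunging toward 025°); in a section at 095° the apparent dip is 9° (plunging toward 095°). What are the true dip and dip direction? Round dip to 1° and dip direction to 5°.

Each apparent-dip line lies in the plane. As unit vectors (x east, y north, z up), v₁ plunges 25°→025° and v₂ plunges 9°→095°.
The plane normal is n = v₁ × v₂ ∝ (0.165, 0.356, 0.841).
Dip δ = arctan(|n_h|/n_z) = arctan(0.392/0.841) = 25.0°.
Dip direction = azimuth of (n_x, n_y) = atan2(0.165, 0.356) = 25°.

true dip 25°, dip direction 025°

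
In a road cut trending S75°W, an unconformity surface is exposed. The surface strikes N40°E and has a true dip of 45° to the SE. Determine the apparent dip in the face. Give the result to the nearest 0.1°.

29.8°

Angle between strike (N40°E) and section (S75°W): β = 35°.
tan(apparent dip) = tan 45° · sin 35° = 0.5736
α = arctan(0.5736) = 29.84°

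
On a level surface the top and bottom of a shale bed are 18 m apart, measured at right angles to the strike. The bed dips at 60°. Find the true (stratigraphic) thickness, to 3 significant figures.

True thickness t = w · sin(dip) = 18 × sin 60°
t = 18 × 0.8660 = 15.588 m

15.6 m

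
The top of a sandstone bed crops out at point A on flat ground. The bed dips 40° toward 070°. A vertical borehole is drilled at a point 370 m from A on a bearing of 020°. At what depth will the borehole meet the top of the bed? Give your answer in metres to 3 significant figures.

The hole lies 50° from the dip direction, so the down-dip offset is 370 × cos 50° = 237.83 m.
Depth = down-dip offset × tan(dip) = 237.83 × tan 40° = 237.83 × 0.8391
Depth = 199.56 m

200 m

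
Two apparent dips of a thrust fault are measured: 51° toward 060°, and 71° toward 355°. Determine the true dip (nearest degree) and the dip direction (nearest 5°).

true dip 71°, dip direction 355°

The two traces are lines in the plane: v₁ = (sin 60°·cos 51°, cos 60°·cos 51°, −sin 51°), v₂ = (sin 355°·cos 71°, cos 355°·cos 71°, −sin 71°).
Cross product v₁ × v₂ gives the pole to the plane: n ∝ (-0.045, 0.537, 0.186).
True dip = arccos(n_z / |n|) = arccos(0.3256) = 71.0°.
The horizontal component of n points toward azimuth atan2(n_x, n_y) = 355°, the dip direction.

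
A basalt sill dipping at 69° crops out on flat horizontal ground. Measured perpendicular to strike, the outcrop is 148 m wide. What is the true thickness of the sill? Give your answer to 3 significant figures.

True thickness t = w · sin(dip) = 148 × sin 69°
t = 148 × 0.9336 = 138.170 m

138 m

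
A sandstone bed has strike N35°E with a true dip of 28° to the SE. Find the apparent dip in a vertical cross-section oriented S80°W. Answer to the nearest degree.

21°

The section lies 45° from the strike.
tan α = tan 28° × sin 45° = 0.5317 × 0.7071 = 0.3760
apparent dip = arctan 0.3760 = 20.61°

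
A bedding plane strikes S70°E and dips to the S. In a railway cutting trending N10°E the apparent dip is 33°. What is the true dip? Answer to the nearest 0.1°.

The section is 80° from the strike.
tan(true dip) = tan 33° / sin 80° = 0.6594
δ = arctan(0.6594) = 33.40°

33.4°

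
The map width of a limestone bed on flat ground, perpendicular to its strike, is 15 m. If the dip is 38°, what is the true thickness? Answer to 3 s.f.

True thickness t = w · sin(dip) = 15 × sin 38°
t = 15 × 0.6157 = 9.235 m

9.23 m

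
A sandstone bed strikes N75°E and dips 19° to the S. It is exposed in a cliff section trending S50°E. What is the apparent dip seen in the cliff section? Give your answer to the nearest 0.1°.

Angle between strike (N75°E) and section (S50°E): β = 55°.
tan α = tan 19° × sin 55° = 0.3443 × 0.8192 = 0.2821
α = arctan(0.2821) = 15.75°

15.8°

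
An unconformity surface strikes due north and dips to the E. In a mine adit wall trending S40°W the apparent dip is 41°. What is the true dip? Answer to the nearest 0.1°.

53.5°

The section is 40° from the strike.
tan δ = tan α / sin β = tan 41° / sin 40° = 0.8693 / 0.6428 = 1.3524
δ = arctan(1.3524) = 53.52°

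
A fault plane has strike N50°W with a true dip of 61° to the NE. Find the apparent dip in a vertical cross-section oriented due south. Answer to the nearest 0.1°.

54.1°

Angle between strike (N50°W) and section (due south): β = 50°.
tan α = tan 61° × sin 50° = 1.8040 × 0.7660 = 1.3820
apparent dip = arctan 1.3820 = 54.11°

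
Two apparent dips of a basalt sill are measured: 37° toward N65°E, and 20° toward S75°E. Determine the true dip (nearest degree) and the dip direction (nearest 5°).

The two traces are lines in the plane: v₁ = (sin 65°·cos 37°, cos 65°·cos 37°, −sin 37°), v₂ = (sin 105°·cos 20°, cos 105°·cos 20°, −sin 20°).
n = v₁ × v₂ = (0.262, 0.299, 0.482) (taken with n_z > 0).
tan δ = √(n_x²+n_y²)/n_z = 0.397/0.482, so δ = 39.5°.
Dip direction = azimuth of (n_x, n_y) = atan2(0.262, 0.299) = 41°.

true dip 39°, dip direction 040°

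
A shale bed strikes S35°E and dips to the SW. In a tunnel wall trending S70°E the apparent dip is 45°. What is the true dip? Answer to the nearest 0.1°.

60.2°

The section is 35° from the strike.
tan δ = tan α / sin β = tan 45° / sin 35° = 1.0000 / 0.5736 = 1.7434
true dip = arctan 1.7434 = 60.16°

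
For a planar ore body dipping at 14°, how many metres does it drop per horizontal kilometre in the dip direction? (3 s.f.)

drop per km = 1000 × tan 14° = 1000 × 0.2493

249 m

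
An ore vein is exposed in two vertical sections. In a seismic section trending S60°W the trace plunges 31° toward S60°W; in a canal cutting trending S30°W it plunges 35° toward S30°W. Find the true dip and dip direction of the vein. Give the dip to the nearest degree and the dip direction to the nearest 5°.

Each apparent-dip line lies in the plane. As unit vectors (x east, y north, z up), v₁ plunges 31°→S60°W and v₂ plunges 35°→S30°W.
The plane normal is n = v₁ × v₂ ∝ (-0.120, -0.215, 0.351).
Dip δ = arctan(|n_h|/n_z) = arctan(0.246/0.351) = 35.0°.
Dip direction = atan2(-0.120, -0.215) = 209° (azimuth of n's horizontal projection).

true dip 35°, dip direction 210°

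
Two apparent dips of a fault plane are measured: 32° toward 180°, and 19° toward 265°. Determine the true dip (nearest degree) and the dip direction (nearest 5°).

true dip 35°, dip direction 205°

The two traces are lines in the plane: v₁ = (sin 180°·cos 32°, cos 180°·cos 32°, −sin 32°), v₂ = (sin 265°·cos 19°, cos 265°·cos 19°, −sin 19°).
Cross product v₁ × v₂ gives the pole to the plane: n ∝ (-0.232, -0.499, 0.799).
tan δ = √(n_x²+n_y²)/n_z = 0.551/0.799, so δ = 34.6°.
The horizontal component of n points toward azimuth atan2(n_x, n_y) = 205°, the dip direction.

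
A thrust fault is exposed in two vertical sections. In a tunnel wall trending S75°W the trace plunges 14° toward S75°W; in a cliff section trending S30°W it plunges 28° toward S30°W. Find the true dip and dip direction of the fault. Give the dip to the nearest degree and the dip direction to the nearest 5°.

true dip 29°, dip direction 190°

Represent each trace as a vector plunging at its apparent dip toward its trend (east-north-up frame): v₁ = (-0.937, -0.251, -0.242), v₂ = (-0.441, -0.765, -0.469).
The plane normal is n = v₁ × v₂ ∝ (-0.067, -0.333, 0.606).
tan δ = √(n_x²+n_y²)/n_z = 0.340/0.606, so δ = 29.3°.
Dip direction = atan2(-0.067, -0.333) = 191° (azimuth of n's horizontal projection).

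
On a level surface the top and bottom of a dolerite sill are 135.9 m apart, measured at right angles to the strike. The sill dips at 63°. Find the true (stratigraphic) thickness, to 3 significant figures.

True thickness t = w · sin(dip) = 135.9 × sin 63°
t = 135.9 × 0.8910 = 121.088 m

121 m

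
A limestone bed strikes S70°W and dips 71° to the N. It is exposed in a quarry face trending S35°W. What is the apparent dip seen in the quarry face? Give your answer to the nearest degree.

59°

The section lies 35° from the strike.
tan α = tan 71° × sin 35° = 2.9042 × 0.5736 = 1.6658
apparent dip = arctan 1.6658 = 59.02°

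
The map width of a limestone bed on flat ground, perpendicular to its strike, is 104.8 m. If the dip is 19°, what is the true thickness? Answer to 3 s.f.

34.1 m

True thickness t = w · sin(dip) = 104.8 × sin 19°
t = 104.8 × 0.3256 = 34.120 m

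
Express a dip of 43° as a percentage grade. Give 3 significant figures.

grade % = 100 × tan 43° = 100 × 0.9325

93.3%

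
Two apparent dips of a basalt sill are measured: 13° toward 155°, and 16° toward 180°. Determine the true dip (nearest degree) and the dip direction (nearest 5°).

The two traces are lines in the plane: v₁ = (sin 155°·cos 13°, cos 155°·cos 13°, −sin 13°), v₂ = (sin 180°·cos 16°, cos 180°·cos 16°, −sin 16°).
n = v₁ × v₂ = (-0.027, -0.114, 0.396) (taken with n_z > 0).
Dip δ = arctan(|n_h|/n_z) = arctan(0.117/0.396) = 16.4°.
Dip direction = atan2(-0.027, -0.114) = 193° (azimuth of n's horizontal projection).

true dip 16°, dip direction 195°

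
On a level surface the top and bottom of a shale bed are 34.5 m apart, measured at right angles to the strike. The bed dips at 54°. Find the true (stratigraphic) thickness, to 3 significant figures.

True thickness t = w · sin(dip) = 34.5 × sin 54°
t = 34.5 × 0.8090 = 27.911 m

27.9 m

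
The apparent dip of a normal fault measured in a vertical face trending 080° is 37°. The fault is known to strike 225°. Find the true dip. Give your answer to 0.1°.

β = acute angle between strike 225° and section 080° = 35°.
tan δ = tan α / sin β = tan 37° / sin 35° = 0.7536 / 0.5736 = 1.3138
δ = arctan(1.3138) = 52.72°

52.7°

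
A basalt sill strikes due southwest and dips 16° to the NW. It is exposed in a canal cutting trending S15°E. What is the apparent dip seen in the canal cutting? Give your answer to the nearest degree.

The strike is due southwest and the section trends S15°E; the acute angle between them is β = 60°.
tan α = tan 16° × sin 60° = 0.2867 × 0.8660 = 0.2483
apparent dip = arctan 0.2483 = 13.95°

14°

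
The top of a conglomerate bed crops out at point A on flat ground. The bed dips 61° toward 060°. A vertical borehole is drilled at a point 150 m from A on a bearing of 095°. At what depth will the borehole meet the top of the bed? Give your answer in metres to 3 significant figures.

The hole lies 35° from the dip direction, so the down-dip offset is 150 × cos 35° = 122.87 m.
Depth = down-dip offset × tan(dip) = 122.87 × tan 61° = 122.87 × 1.8040
Depth = 221.67 m

222 m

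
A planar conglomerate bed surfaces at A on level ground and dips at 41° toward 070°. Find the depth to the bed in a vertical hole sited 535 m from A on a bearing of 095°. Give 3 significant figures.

The hole lies 25° from the dip direction, so the down-dip offset is 535 × cos 25° = 484.87 m.
Depth = down-dip offset × tan(dip) = 484.87 × tan 41° = 484.87 × 0.8693
Depth = 421.50 m

421 m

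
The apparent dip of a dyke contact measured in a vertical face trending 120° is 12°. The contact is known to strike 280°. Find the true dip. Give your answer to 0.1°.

31.9°

The section is 20° from the strike.
tan(true dip) = tan 12° / sin 20° = 0.6215
true dip = arctan 0.6215 = 31.86°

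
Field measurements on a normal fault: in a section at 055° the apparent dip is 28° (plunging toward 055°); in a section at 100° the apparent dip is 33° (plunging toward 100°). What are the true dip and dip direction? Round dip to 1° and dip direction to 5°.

true dip 33°, dip direction 090°

The two traces are lines in the plane: v₁ = (sin 55°·cos 28°, cos 55°·cos 28°, −sin 28°), v₂ = (sin 100°·cos 33°, cos 100°·cos 33°, −sin 33°).
Cross product v₁ × v₂ gives the pole to the plane: n ∝ (0.344, -0.006, 0.524).
Dip δ = arctan(|n_h|/n_z) = arctan(0.344/0.524) = 33.3°.
Dip direction = azimuth of (n_x, n_y) = atan2(0.344, -0.006) = 91°.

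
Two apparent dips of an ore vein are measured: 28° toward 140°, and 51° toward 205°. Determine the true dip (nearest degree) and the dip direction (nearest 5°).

true dip 51°, dip direction 205°

Represent each trace as a vector plunging at its apparent dip toward its trend (east-north-up frame): v₁ = (0.568, -0.676, -0.469), v₂ = (-0.266, -0.570, -0.777).
n = v₁ × v₂ = (-0.258, -0.566, 0.504) (taken with n_z > 0).
True dip = arccos(n_z / |n|) = arccos(0.6293) = 51.0°.
Dip direction = atan2(-0.258, -0.566) = 204° (azimuth of n's horizontal projection).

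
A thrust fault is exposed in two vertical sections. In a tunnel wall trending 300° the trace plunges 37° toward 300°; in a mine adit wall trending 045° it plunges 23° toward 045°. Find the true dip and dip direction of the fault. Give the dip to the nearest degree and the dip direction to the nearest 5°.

Represent each trace as a vector plunging at its apparent dip toward its trend (east-north-up frame): v₁ = (-0.692, 0.399, -0.602), v₂ = (0.651, 0.651, -0.391).
n = v₁ × v₂ = (-0.236, 0.662, 0.710) (taken with n_z > 0).
True dip = arccos(n_z / |n|) = arccos(0.7108) = 44.7°.
Dip direction = atan2(-0.236, 0.662) = 340° (azimuth of n's horizontal projection).

true dip 45°, dip direction 340°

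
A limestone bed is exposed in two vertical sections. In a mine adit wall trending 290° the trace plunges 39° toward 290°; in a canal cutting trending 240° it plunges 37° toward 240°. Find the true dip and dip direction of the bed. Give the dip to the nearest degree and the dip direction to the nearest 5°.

Each apparent-dip line lies in the plane. As unit vectors (x east, y north, z up), v₁ plunges 39°→290° and v₂ plunges 37°→240°.
Cross product v₁ × v₂ gives the pole to the plane: n ∝ (-0.411, -0.004, 0.475).
True dip = arccos(n_z / |n|) = arccos(0.7563) = 40.9°.
Dip direction = azimuth of (n_x, n_y) = atan2(-0.411, -0.004) = 269°.

true dip 41°, dip direction 270°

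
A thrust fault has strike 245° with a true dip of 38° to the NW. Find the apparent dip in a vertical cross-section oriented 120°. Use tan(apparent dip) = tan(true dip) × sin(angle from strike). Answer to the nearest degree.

33°

Angle between strike (245°) and section (120°): β = 55°.
tan(apparent dip) = tan 38° · sin 55° = 0.6400
α = arctan(0.6400) = 32.62°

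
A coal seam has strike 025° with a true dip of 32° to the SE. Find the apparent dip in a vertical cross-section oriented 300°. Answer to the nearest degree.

Angle between strike (025°) and section (300°): β = 85°.
tan α = tan 32° × sin 85° = 0.6249 × 0.9962 = 0.6225
apparent dip = arctan 0.6225 = 31.90°

32°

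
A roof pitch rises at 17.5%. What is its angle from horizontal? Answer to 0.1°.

9.9°

tan θ = 17.5/100 = 0.1750
θ = arctan(0.1750) = 9.93°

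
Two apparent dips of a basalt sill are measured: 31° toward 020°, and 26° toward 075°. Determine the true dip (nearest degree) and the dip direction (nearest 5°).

true dip 32°, dip direction 035°

Represent each trace as a vector plunging at its apparent dip toward its trend (east-north-up frame): v₁ = (0.293, 0.805, -0.515), v₂ = (0.868, 0.233, -0.438).
The plane normal is n = v₁ × v₂ ∝ (0.233, 0.319, 0.631).
Dip δ = arctan(|n_h|/n_z) = arctan(0.395/0.631) = 32.0°.
Dip direction = atan2(0.233, 0.319) = 36° (azimuth of n's horizontal projection).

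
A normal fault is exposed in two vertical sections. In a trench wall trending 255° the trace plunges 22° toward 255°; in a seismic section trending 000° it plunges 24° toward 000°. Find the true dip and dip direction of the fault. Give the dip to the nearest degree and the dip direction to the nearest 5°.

Each apparent-dip line lies in the plane. As unit vectors (x east, y north, z up), v₁ plunges 22°→255° and v₂ plunges 24°→000°.
Cross product v₁ × v₂ gives the pole to the plane: n ∝ (-0.440, 0.364, 0.818).
True dip = arccos(n_z / |n|) = arccos(0.8200) = 34.9°.
The horizontal component of n points toward azimuth atan2(n_x, n_y) = 310°, the dip direction.

true dip 35°, dip direction 310°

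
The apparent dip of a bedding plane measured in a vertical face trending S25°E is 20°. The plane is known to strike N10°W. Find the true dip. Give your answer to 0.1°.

The section is 15° from the strike.
tan δ = tan α / sin β = tan 20° / sin 15° = 0.3640 / 0.2588 = 1.4063
true dip = arctan 1.4063 = 54.58°

54.6°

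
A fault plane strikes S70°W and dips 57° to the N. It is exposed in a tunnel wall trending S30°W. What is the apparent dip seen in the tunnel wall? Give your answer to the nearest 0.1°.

The section lies 40° from the strike.
tan(apparent dip) = tan 57° · sin 40° = 0.9898
α = arctan(0.9898) = 44.71°

44.7°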